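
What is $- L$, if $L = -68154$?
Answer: $68154$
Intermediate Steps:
$- L = \left(-1\right) \left(-68154\right) = 68154$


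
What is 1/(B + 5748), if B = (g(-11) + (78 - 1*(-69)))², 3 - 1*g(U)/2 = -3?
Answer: 1/31029 ≈ 3.2228e-5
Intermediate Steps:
g(U) = 12 (g(U) = 6 - 2*(-3) = 6 + 6 = 12)
B = 25281 (B = (12 + (78 - 1*(-69)))² = (12 + (78 + 69))² = (12 + 147)² = 159² = 25281)
1/(B + 5748) = 1/(25281 + 5748) = 1/31029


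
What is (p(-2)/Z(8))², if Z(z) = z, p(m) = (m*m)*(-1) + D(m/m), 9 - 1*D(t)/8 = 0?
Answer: 289/4 ≈ 72.250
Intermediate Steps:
D(t) = 72 (D(t) = 72 - 8*0 = 72 + 0 = 72)
p(m) = 72 - m² (p(m) = (m*m)*(-1) + 72 = m²*(-1) + 72 = -m² + 72 = 72 - m²)
(p(-2)/Z(8))² = ((72 - 1*(-2)²)/8)² = ((72 - 1*4)*(⅛))² = ((72 - 4)*(⅛))² = (68*(⅛))² = (17/2)² = 289/4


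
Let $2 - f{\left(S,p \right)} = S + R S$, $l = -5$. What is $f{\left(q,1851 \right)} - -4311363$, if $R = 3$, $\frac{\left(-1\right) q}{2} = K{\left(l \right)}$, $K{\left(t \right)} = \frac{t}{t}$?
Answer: $4311373$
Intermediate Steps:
$K{\left(t \right)} = 1$
$q = -2$ ($q = \left(-2\right) 1 = -2$)
$f{\left(S,p \right)} = 2 - 4 S$ ($f{\left(S,p \right)} = 2 - \left(S + 3 S\right) = 2 - 4 S$)
$f{\left(q,1851 \right)} - -4311363 = \left(2 - -8\right) - -4311363 = \left(2 + 8\right) + 4311363 = 10 + 4311363 = 4311373$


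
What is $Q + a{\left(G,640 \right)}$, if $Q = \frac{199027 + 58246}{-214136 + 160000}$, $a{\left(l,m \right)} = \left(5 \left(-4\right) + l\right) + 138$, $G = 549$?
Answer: $\frac{35851439}{54136} \approx 662.25$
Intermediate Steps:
$a{\left(l,m \right)} = 118 + l$ ($a{\left(l,m \right)} = \left(-20 + l\right) + 138 = 118 + l$)
$Q = - \frac{257273}{54136}$ ($Q = \frac{257273}{-54136} = 257273 \left(- \frac{1}{54136}\right) = - \frac{257273}{54136} \approx -4.7523$)
$Q + a{\left(G,640 \right)} = - \frac{257273}{54136} + \left(118 + 549\right) = - \frac{257273}{54136} + 667 = \frac{35851439}{54136}$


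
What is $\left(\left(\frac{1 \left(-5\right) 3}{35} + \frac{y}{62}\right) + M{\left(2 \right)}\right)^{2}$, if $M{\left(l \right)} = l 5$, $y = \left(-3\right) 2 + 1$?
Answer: $\frac{16966161}{188356} \approx 90.075$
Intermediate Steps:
$y = -5$ ($y = -6 + 1 = -5$)
$M{\left(l \right)} = 5 l$
$\left(\left(\frac{1 \left(-5\right) 3}{35} + \frac{y}{62}\right) + M{\left(2 \right)}\right)^{2} = \left(\left(\frac{1 \left(-5\right) 3}{35} - \frac{5}{62}\right) + 5 \cdot 2\right)^{2} = \left(\left(\left(-5\right) 3 \cdot \frac{1}{35} - \frac{5}{62}\right) + 10\right)^{2} = \left(\left(\left(-15\right) \frac{1}{35} - \frac{5}{62}\right) + 10\right)^{2} = \left(\left(- \frac{3}{7} - \frac{5}{62}\right) + 10\right)^{2} = \left(- \frac{221}{434} + 10\right)^{2} = \left(\frac{4119}{434}\right)^{2} = \frac{16966161}{188356}$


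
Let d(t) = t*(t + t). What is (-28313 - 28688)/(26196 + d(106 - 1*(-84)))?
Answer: -3353/5788 ≈ -0.57930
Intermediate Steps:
d(t) = 2*t² (d(t) = t*(2*t) = 2*t²)
(-28313 - 28688)/(26196 + d(106 - 1*(-84))) = (-28313 - 28688)/(26196 + 2*(106 - 1*(-84))²) = -57001/(26196 + 2*(106 + 84)²) = -57001/(26196 + 2*190²) = -57001/(26196 + 2*36100) = -57001/(26196 + 72200) = -57001/98396 = -57001*1/98396 = -3353/5788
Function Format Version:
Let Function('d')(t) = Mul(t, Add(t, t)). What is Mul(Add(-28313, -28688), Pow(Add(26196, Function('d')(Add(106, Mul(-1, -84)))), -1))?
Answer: Rational(-3353, 5788) ≈ -0.57930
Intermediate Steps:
Function('d')(t) = Mul(2, Pow(t, 2)) (Function('d')(t) = Mul(t, Mul(2, t)) = Mul(2, Pow(t, 2)))
Mul(Add(-28313, -28688), Pow(Add(26196, Function('d')(Add(106, Mul(-1, -84)))), -1)) = Mul(Add(-28313, -28688), Pow(Add(26196, Mul(2, Pow(Add(106, Mul(-1, -84)), 2))), -1)) = Mul(-57001, Pow(Add(26196, Mul(2, Pow(Add(106, 84), 2))), -1)) = Mul(-57001, Pow(Add(26196, Mul(2, Pow(190, 2))), -1)) = Mul(-57001, Pow(Add(26196, Mul(2, 36100)), -1)) = Mul(-57001, Pow(Add(26196, 72200), -1)) = Mul(-57001, Pow(98396, -1)) = Mul(-57001, Rational(1, 98396)) = Rational(-3353, 5788)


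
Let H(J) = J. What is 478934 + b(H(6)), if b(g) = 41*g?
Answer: 479180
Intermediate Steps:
478934 + b(H(6)) = 478934 + 41*6 = 478934 + 246 = 479180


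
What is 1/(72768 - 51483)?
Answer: 1/21285 ≈ 4.6981e-5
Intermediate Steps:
1/(72768 - 51483) = 1/21285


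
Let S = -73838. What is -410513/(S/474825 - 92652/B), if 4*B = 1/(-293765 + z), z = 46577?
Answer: -194921835225/43498647170522962 ≈ -4.4811e-6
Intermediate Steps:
B = -1/988752 (B = 1/(4*(-293765 + 46577)) = (¼)/(-247188) = (¼)*(-1/247188) = -1/988752 ≈ -1.0114e-6)
-410513/(S/474825 - 92652/B) = -410513/(-73838/474825 - 92652/(-1/988752)) = -410513/(-73838*1/474825 - 92652*(-988752)) = -410513/(-73838/474825 + 91609850304) = -410513/43498647170522962/474825 = -410513*474825/43498647170522962 = -194921835225/43498647170522962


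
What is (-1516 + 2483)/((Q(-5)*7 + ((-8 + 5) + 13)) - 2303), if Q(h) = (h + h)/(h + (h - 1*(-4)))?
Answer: -2901/6844 ≈ -0.42387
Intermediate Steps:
Q(h) = 2*h/(4 + 2*h) (Q(h) = (2*h)/(h + (h + 4)) = (2*h)/(h + (4 + h)) = (2*h)/(4 + 2*h) = 2*h/(4 + 2*h))
(-1516 + 2483)/((Q(-5)*7 + ((-8 + 5) + 13)) - 2303) = (-1516 + 2483)/((-5/(2 - 5)*7 + ((-8 + 5) + 13)) - 2303) = 967/((-5/(-3)*7 + (-3 + 13)) - 2303) = 967/((-5*(-1/3)*7 + 10) - 2303) = 967/(((5/3)*7 + 10) - 2303) = 967/((35/3 + 10) - 2303) = 967/(65/3 - 2303) = 967/(-6844/3) = 967*(-3/6844) = -2901/6844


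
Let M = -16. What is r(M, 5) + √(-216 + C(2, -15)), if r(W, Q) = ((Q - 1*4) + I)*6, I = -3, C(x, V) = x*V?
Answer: -12 + I*√246 ≈ -12.0 + 15.684*I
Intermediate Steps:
C(x, V) = V*x
r(W, Q) = -42 + 6*Q (r(W, Q) = ((Q - 1*4) - 3)*6 = ((Q - 4) - 3)*6 = ((-4 + Q) - 3)*6 = (-7 + Q)*6 = -42 + 6*Q)
r(M, 5) + √(-216 + C(2, -15)) = (-42 + 6*5) + √(-216 - 15*2) = (-42 + 30) + √(-216 - 30) = -12 + √(-246) = -12 + I*√246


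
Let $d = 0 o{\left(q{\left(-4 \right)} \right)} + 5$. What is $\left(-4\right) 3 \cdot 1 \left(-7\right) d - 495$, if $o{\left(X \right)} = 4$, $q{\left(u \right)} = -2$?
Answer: $-75$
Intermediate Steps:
$d = 5$ ($d = 0 \cdot 4 + 5 = 0 + 5 = 5$)
$\left(-4\right) 3 \cdot 1 \left(-7\right) d - 495 = \left(-4\right) 3 \cdot 1 \left(-7\right) 5 - 495 = \left(-12\right) 1 \left(-7\right) 5 - 495 = \left(-12\right) \left(-7\right) 5 - 495 = 84 \cdot 5 - 495 = 420 - 495 = -75$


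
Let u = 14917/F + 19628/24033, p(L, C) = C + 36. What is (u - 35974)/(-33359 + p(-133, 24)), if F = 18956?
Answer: 2341132621589/2167144339836 ≈ 1.0803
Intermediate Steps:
p(L, C) = 36 + C
u = 104366947/65081364 (u = 14917/18956 + 19628/24033 = 14917*(1/18956) + 19628*(1/24033) = 2131/2708 + 19628/24033 = 104366947/65081364 ≈ 1.6036)
(u - 35974)/(-33359 + p(-133, 24)) = (104366947/65081364 - 35974)/(-33359 + (36 + 24)) = -2341132621589/(65081364*(-33359 + 60)) = -2341132621589/65081364/(-33299) = -2341132621589/65081364*(-1/33299) = 2341132621589/2167144339836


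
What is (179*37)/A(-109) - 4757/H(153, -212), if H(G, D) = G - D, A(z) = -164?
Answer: -3197543/59860 ≈ -53.417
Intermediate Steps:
(179*37)/A(-109) - 4757/H(153, -212) = (179*37)/(-164) - 4757/(153 - 1*(-212)) = 6623*(-1/164) - 4757/(153 + 212) = -6623/164 - 4757/365 = -3197543/59860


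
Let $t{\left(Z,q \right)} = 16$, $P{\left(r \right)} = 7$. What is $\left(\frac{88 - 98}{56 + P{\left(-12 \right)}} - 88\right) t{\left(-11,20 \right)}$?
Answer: $- \frac{88864}{63} \approx -1410.5$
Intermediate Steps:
$\left(\frac{88 - 98}{56 + P{\left(-12 \right)}} - 88\right) t{\left(-11,20 \right)} = \left(\frac{88 - 98}{56 + 7} - 88\right) 16 = \left(- \frac{10}{63} - 88\right) 16 = \left(- \frac{5554}{63}\right) 16 = - \frac{88864}{63}$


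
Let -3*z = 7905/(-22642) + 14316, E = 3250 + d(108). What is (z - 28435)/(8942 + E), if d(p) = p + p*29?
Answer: -751870259/349411344 ≈ -2.1518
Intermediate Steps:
d(p) = 30*p (d(p) = p + 29*p = 30*p)
E = 6490 (E = 3250 + 30*108 = 3250 + 3240 = 6490)
z = -108044989/22642 (z = -(7905/(-22642) + 14316)/3 = -(7905*(-1/22642) + 14316)/3 = -(-7905/22642 + 14316)/3 = -⅓*324134967/22642 = -108044989/22642 ≈ -4771.9)
(z - 28435)/(8942 + E) = (-108044989/22642 - 28435)/(8942 + 6490) = -751870259/22642/15432 = -751870259/22642*1/15432 = -751870259/349411344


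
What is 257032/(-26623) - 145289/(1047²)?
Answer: -285628820735/29184372207 ≈ -9.7870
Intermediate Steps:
257032/(-26623) - 145289/(1047²) = 257032*(-1/26623) - 145289/1096209 = -257032/26623 - 145289*1/1096209 = -257032/26623 - 145289/1096209 = -285628820735/29184372207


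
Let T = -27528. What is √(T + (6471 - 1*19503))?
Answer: 52*I*√15 ≈ 201.4*I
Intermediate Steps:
√(T + (6471 - 1*19503)) = √(-27528 + (6471 - 1*19503)) = √(-27528 + (6471 - 19503)) = √(-27528 - 13032) = √(-40560) = 52*I*√15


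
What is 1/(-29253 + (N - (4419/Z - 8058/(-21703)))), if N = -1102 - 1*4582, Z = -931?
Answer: -20205493/705830905382 ≈ -2.8627e-5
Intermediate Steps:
N = -5684 (N = -1102 - 4582 = -5684)
1/(-29253 + (N - (4419/Z - 8058/(-21703)))) = 1/(-29253 + (-5684 - (4419/(-931) - 8058/(-21703)))) = 1/(-29253 + (-5684 - (4419*(-1/931) - 8058*(-1/21703)))) = 1/(-29253 + (-5684 - (-4419/931 + 8058/21703))) = 1/(-29253 + (-5684 - 1*(-88403559/20205493))) = 1/(-29253 + (-5684 + 88403559/20205493)) = 1/(-29253 - 114759618653/20205493) = 1/(-705830905382/20205493) = -20205493/705830905382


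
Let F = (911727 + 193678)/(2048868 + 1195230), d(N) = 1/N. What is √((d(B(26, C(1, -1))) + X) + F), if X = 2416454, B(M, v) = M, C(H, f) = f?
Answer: √6357795278704427415/1622049 ≈ 1554.5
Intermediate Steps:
F = 1105405/3244098 ≈ 0.34074
√((d(B(26, C(1, -1))) + X) + F) = √((1/26 + 2416454) + 1105405/3244098) = √(62827805/26 + 1105405/3244098) = √(3919607409335/1622049) = √6357795278704427415/1622049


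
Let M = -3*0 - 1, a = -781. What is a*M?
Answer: 781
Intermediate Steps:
M = -1 (M = 0 - 1 = -1)
a*M = -781*(-1) = 781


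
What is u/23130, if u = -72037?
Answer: -72037/23130 ≈ -3.1144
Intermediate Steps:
u/23130 = -72037/23130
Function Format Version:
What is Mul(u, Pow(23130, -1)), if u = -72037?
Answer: Rational(-72037, 23130) ≈ -3.1144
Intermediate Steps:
Mul(u, Pow(23130, -1)) = Mul(-72037, Pow(23130, -1)) = Mul(-72037, Rational(1, 23130)) = Rational(-72037, 23130)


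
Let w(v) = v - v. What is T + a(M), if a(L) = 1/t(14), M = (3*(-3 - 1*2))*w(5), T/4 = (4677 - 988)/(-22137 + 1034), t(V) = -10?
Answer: -168663/211030 ≈ -0.79924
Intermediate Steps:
T = -14756/21103 (T = 4*((4677 - 988)/(-22137 + 1034)) = 4*(3689/(-21103)) = 4*(3689*(-1/21103)) = 4*(-3689/21103) = -14756/21103 ≈ -0.69924)
w(v) = 0
M = 0 (M = (3*(-3 - 1*2))*0 = (3*(-3 - 2))*0 = (3*(-5))*0 = -15*0 = 0)
a(L) = -⅒ (a(L) = 1/(-10) = -⅒)
T + a(M) = -14756/21103 - ⅒ = -168663/211030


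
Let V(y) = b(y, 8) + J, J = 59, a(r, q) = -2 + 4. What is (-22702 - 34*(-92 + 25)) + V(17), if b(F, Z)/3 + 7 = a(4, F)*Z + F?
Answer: -20287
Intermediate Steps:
a(r, q) = 2
b(F, Z) = -21 + 3*F + 6*Z (b(F, Z) = -21 + 3*(2*Z + F) = -21 + 3*(F + 2*Z) = -21 + (3*F + 6*Z) = -21 + 3*F + 6*Z)
V(y) = 86 + 3*y (V(y) = (-21 + 3*y + 6*8) + 59 = (-21 + 3*y + 48) + 59 = (27 + 3*y) + 59 = 86 + 3*y)
(-22702 - 34*(-92 + 25)) + V(17) = (-22702 - 34*(-92 + 25)) + (86 + 3*17) = (-22702 - 34*(-67)) + (86 + 51) = (-22702 + 2278) + 137 = -20424 + 137 = -20287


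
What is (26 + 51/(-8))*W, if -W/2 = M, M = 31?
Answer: -4867/4 ≈ -1216.8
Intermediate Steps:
W = -62 (W = -2*31 = -62)
(26 + 51/(-8))*W = (26 + 51/(-8))*(-62) = (26 + 51*(-⅛))*(-62) = (26 - 51/8)*(-62) = (157/8)*(-62) = -4867/4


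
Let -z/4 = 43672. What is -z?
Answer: 174688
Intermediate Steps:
z = -174688 (z = -4*43672 = -174688)
-z = -1*(-174688) = 174688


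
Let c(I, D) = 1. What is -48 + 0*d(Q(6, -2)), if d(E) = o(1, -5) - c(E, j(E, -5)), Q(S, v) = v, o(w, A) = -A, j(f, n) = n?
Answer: -48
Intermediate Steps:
d(E) = 4 (d(E) = -1*(-5) - 1*1 = 5 - 1 = 4)
-48 + 0*d(Q(6, -2)) = -48 + 0*4 = -48 + 0 = -48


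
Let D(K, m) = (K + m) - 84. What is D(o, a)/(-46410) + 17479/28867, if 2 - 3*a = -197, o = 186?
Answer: 483804667/803830482 ≈ 0.60187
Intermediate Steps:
a = 199/3 (a = ⅔ - ⅓*(-197) = ⅔ + 197/3 = 199/3 ≈ 66.333)
D(K, m) = -84 + K + m
D(o, a)/(-46410) + 17479/28867 = (-84 + 186 + 199/3)/(-46410) + 17479/28867 = (505/3)*(-1/46410) + 17479*(1/28867) = -101/27846 + 17479/28867 = 483804667/803830482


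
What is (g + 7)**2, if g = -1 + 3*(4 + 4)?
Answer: 900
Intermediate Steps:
g = 23 (g = -1 + 3*8 = -1 + 24 = 23)
(g + 7)**2 = (23 + 7)**2 = 30**2 = 900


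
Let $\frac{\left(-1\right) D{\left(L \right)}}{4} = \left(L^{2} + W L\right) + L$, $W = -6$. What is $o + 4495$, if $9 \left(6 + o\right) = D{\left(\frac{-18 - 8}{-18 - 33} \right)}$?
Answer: $\frac{105106817}{23409} \approx 4490.0$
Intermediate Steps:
$D{\left(L \right)} = - 4 L^{2} + 20 L$ ($D{\left(L \right)} = - 4 \left(\left(L^{2} - 6 L\right) + L\right) = - 4 \left(L^{2} - 5 L\right) = - 4 L^{2} + 20 L$)
$o = - \frac{116638}{23409}$ ($o = -6 + \frac{4 \frac{-18 - 8}{-18 - 33} \left(5 - \frac{-18 - 8}{-18 - 33}\right)}{9} = -6 + \frac{4 \left(- \frac{26}{-51}\right) \left(5 - - \frac{26}{-51}\right)}{9} = -6 + \frac{4 \left(\left(-26\right) \left(- \frac{1}{51}\right)\right) \left(5 - \left(-26\right) \left(- \frac{1}{51}\right)\right)}{9} = -6 + \frac{4 \cdot \frac{26}{51} \left(5 - \frac{26}{51}\right)}{9} = -6 + \frac{4 \cdot \frac{26}{51} \cdot \frac{229}{51}}{9} = -6 + \frac{1}{9} \cdot \frac{23816}{2601} = -6 + \frac{23816}{23409} = - \frac{116638}{23409} \approx -4.9826$)
$o + 4495 = - \frac{116638}{23409} + 4495 = \frac{105106817}{23409}$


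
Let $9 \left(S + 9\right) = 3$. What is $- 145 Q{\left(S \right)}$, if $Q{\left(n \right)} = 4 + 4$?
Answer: $-1160$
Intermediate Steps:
$S = - \frac{26}{3}$ ($S = -9 + \frac{1}{9} \cdot 3 = -9 + \frac{1}{3} = - \frac{26}{3} \approx -8.6667$)
$Q{\left(n \right)} = 8$
$- 145 Q{\left(S \right)} = \left(-145\right) 8 = -1160$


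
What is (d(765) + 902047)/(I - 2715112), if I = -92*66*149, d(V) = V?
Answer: -225703/904960 ≈ -0.24941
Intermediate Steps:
I = -904728 (I = -6072*149 = -904728)
(d(765) + 902047)/(I - 2715112) = (765 + 902047)/(-904728 - 2715112) = 902812/(-3619840) = 902812*(-1/3619840) = -225703/904960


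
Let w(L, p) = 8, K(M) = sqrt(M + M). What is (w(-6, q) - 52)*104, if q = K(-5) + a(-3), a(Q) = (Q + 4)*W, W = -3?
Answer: -4576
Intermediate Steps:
a(Q) = -12 - 3*Q (a(Q) = (Q + 4)*(-3) = (4 + Q)*(-3) = -12 - 3*Q)
K(M) = sqrt(2)*sqrt(M) (K(M) = sqrt(2*M) = sqrt(2)*sqrt(M))
q = -3 + I*sqrt(10) (q = sqrt(2)*sqrt(-5) + (-12 - 3*(-3)) = sqrt(2)*(I*sqrt(5)) + (-12 + 9) = I*sqrt(10) - 3 = -3 + I*sqrt(10) ≈ -3.0 + 3.1623*I)
(w(-6, q) - 52)*104 = (8 - 52)*104 = -44*104 = -4576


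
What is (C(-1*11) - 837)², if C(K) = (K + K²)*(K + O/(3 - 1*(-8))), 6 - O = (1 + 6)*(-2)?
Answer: 3411409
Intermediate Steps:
O = 20 (O = 6 - (1 + 6)*(-2) = 6 - 7*(-2) = 6 - 1*(-14) = 6 + 14 = 20)
C(K) = (20/11 + K)*(K + K²) (C(K) = (K + K²)*(K + 20/(3 - 1*(-8))) = (K + K²)*(K + 20/(3 + 8)) = (K + K²)*(K + 20/11) = (K + K²)*(20/11 + K) = (20/11 + K)*(K + K²))
(C(-1*11) - 837)² = ((-1*11)*(20 + 11*(-1*11)² + 31*(-1*11))/11 - 837)² = ((1/11)*(-11)*(20 + 11*(-11)² + 31*(-11)) - 837)² = ((1/11)*(-11)*(20 + 11*121 - 341) - 837)² = ((1/11)*(-11)*(20 + 1331 - 341) - 837)² = ((1/11)*(-11)*1010 - 837)² = (-1010 - 837)² = (-1847)² = 3411409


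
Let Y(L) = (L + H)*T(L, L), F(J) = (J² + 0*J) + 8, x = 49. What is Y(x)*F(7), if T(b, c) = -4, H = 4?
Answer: -12084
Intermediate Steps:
F(J) = 8 + J² (F(J) = (J² + 0) + 8 = J² + 8 = 8 + J²)
Y(L) = -16 - 4*L (Y(L) = (L + 4)*(-4) = (4 + L)*(-4) = -16 - 4*L)
Y(x)*F(7) = (-16 - 4*49)*(8 + 7²) = (-16 - 196)*(8 + 49) = -212*57 = -12084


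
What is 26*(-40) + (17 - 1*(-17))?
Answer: -1006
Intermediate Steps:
26*(-40) + (17 - 1*(-17)) = -1040 + (17 + 17) = -1040 + 34 = -1006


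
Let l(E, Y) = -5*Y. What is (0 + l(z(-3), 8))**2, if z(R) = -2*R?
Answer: 1600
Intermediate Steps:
(0 + l(z(-3), 8))**2 = (0 - 5*8)**2 = (0 - 40)**2 = (-40)**2 = 1600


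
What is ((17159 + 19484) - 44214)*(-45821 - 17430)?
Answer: 478873321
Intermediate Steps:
((17159 + 19484) - 44214)*(-45821 - 17430) = (36643 - 44214)*(-63251) = -7571*(-63251) = 478873321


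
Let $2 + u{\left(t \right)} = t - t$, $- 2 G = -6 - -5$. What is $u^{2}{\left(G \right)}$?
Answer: $4$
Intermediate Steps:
$G = \frac{1}{2}$ ($G = - \frac{-6 - -5}{2} = - \frac{-6 + 5}{2} = \left(- \frac{1}{2}\right) \left(-1\right) = \frac{1}{2} \approx 0.5$)
$u{\left(t \right)} = -2$ ($u{\left(t \right)} = -2 + \left(t - t\right) = -2 + 0 = -2$)
$u^{2}{\left(G \right)} = \left(-2\right)^{2} = 4$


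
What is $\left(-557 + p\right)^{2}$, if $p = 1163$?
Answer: $367236$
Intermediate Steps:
$\left(-557 + p\right)^{2} = \left(-557 + 1163\right)^{2} = 606^{2} = 367236$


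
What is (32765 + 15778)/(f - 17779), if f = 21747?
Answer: 48543/3968 ≈ 12.234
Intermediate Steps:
(32765 + 15778)/(f - 17779) = (32765 + 15778)/(21747 - 17779) = 48543/3968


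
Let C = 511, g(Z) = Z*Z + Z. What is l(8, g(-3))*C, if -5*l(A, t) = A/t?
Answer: -2044/15 ≈ -136.27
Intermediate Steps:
g(Z) = Z + Z² (g(Z) = Z² + Z = Z + Z²)
l(A, t) = -A/(5*t)
l(8, g(-3))*C = -⅕*8/(-3*(1 - 3))*511 = -⅕*8/(-3*(-2))*511 = -⅕*8/6*511 = -⅕*8*⅙*511 = -4/15*511 = -2044/15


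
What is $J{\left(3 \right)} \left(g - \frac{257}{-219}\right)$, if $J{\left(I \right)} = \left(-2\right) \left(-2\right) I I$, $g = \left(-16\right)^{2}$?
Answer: $\frac{675852}{73} \approx 9258.3$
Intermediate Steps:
$g = 256$
$J{\left(I \right)} = 4 I^{2}$
$J{\left(3 \right)} \left(g - \frac{257}{-219}\right) = 4 \cdot 3^{2} \left(256 - \frac{257}{-219}\right) = 4 \cdot 9 \left(256 - - \frac{257}{219}\right) = 36 \left(256 + \frac{257}{219}\right) = 36 \cdot \frac{56321}{219} = \frac{675852}{73}$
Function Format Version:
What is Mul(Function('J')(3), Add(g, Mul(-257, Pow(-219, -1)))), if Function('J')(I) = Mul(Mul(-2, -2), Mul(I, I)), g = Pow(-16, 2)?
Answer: Rational(675852, 73) ≈ 9258.3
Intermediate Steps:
g = 256
Function('J')(I) = Mul(4, Pow(I, 2))
Mul(Function('J')(3), Add(g, Mul(-257, Pow(-219, -1)))) = Mul(Mul(4, Pow(3, 2)), Add(256, Mul(-257, Pow(-219, -1)))) = Mul(Mul(4, 9), Add(256, Mul(-257, Rational(-1, 219)))) = Mul(36, Add(256, Rational(257, 219))) = Mul(36, Rational(56321, 219)) = Rational(675852, 73)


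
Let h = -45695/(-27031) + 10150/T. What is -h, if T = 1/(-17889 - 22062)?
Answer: 10961142086455/27031 ≈ 4.0550e+8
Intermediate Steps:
T = -1/39951 (T = 1/(-39951) = -1/39951 ≈ -2.5031e-5)
h = -10961142086455/27031 (h = -45695/(-27031) + 10150/(-1/39951) = -45695*(-1/27031) + 10150*(-39951) = 45695/27031 - 405502650 = -10961142086455/27031 ≈ -4.0550e+8)
-h = -1*(-10961142086455/27031) = 10961142086455/27031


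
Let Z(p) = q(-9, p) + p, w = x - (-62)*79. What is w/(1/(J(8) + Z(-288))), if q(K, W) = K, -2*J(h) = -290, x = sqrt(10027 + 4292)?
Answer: -744496 - 456*sqrt(1591) ≈ -7.6269e+5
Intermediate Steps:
x = 3*sqrt(1591) (x = sqrt(14319) = 3*sqrt(1591) ≈ 119.66)
J(h) = 145 (J(h) = -1/2*(-290) = 145)
w = 4898 + 3*sqrt(1591) (w = 3*sqrt(1591) - (-62)*79 = 3*sqrt(1591) - 1*(-4898) = 3*sqrt(1591) + 4898 = 4898 + 3*sqrt(1591) ≈ 5017.7)
Z(p) = -9 + p
w/(1/(J(8) + Z(-288))) = (4898 + 3*sqrt(1591))/(1/(145 + (-9 - 288))) = (4898 + 3*sqrt(1591))/(1/(145 - 297)) = (4898 + 3*sqrt(1591))/(1/(-152)) = (4898 + 3*sqrt(1591))/(-1/152) = (4898 + 3*sqrt(1591))*(-152) = -744496 - 456*sqrt(1591)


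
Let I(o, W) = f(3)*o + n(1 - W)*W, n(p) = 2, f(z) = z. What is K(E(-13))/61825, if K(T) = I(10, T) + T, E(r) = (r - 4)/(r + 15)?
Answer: 9/123650 ≈ 7.2786e-5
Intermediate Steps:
E(r) = (-4 + r)/(15 + r)
I(o, W) = 2*W + 3*o (I(o, W) = 3*o + 2*W = 2*W + 3*o)
K(T) = 30 + 3*T (K(T) = (2*T + 3*10) + T = (2*T + 30) + T = (30 + 2*T) + T = 30 + 3*T)
K(E(-13))/61825 = (30 + 3*((-4 - 13)/(15 - 13)))/61825 = (30 + 3*(-17/2))*(1/61825) = (30 - 51/2)*(1/61825) = (9/2)*(1/61825) = 9/123650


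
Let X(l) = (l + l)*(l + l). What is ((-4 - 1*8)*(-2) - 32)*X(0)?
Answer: 0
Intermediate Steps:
X(l) = 4*l² (X(l) = (2*l)*(2*l) = 4*l²)
((-4 - 1*8)*(-2) - 32)*X(0) = ((-4 - 1*8)*(-2) - 32)*(4*0²) = ((-4 - 8)*(-2) - 32)*(4*0) = (-12*(-2) - 32)*0 = (24 - 32)*0 = -8*0 = 0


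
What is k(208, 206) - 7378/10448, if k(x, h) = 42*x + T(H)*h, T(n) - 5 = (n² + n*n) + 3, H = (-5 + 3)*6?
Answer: 364171799/5224 ≈ 69711.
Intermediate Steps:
H = -12 (H = -2*6 = -12)
T(n) = 8 + 2*n² (T(n) = 5 + ((n² + n*n) + 3) = 5 + ((n² + n²) + 3) = 5 + (2*n² + 3) = 5 + (3 + 2*n²) = 8 + 2*n²)
k(x, h) = 42*x + 296*h (k(x, h) = 42*x + (8 + 2*(-12)²)*h = 42*x + (8 + 2*144)*h = 42*x + (8 + 288)*h = 42*x + 296*h)
k(208, 206) - 7378/10448 = (42*208 + 296*206) - 7378/10448 = (8736 + 60976) - 7378*1/10448 = 69712 - 3689/5224 = 364171799/5224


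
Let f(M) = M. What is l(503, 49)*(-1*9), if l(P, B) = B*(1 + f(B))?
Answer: -22050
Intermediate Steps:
l(P, B) = B*(1 + B)
l(503, 49)*(-1*9) = (49*(1 + 49))*(-1*9) = (49*50)*(-9) = 2450*(-9) = -22050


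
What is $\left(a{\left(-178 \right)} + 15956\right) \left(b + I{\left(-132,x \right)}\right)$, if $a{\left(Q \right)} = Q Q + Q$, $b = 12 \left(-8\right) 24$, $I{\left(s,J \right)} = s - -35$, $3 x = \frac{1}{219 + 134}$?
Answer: $-113956262$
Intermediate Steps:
$x = \frac{1}{1059}$ ($x = \frac{1}{3 \left(219 + 134\right)} = \frac{1}{3 \cdot 353} = \frac{1}{3} \cdot \frac{1}{353} = \frac{1}{1059} \approx 0.00094429$)
$I{\left(s,J \right)} = 35 + s$ ($I{\left(s,J \right)} = s + 35 = 35 + s$)
$b = -2304$ ($b = \left(-96\right) 24 = -2304$)
$a{\left(Q \right)} = Q + Q^{2}$ ($a{\left(Q \right)} = Q^{2} + Q = Q + Q^{2}$)
$\left(a{\left(-178 \right)} + 15956\right) \left(b + I{\left(-132,x \right)}\right) = \left(- 178 \left(1 - 178\right) + 15956\right) \left(-2304 + \left(35 - 132\right)\right) = \left(\left(-178\right) \left(-177\right) + 15956\right) \left(-2304 - 97\right) = \left(31506 + 15956\right) \left(-2401\right) = 47462 \left(-2401\right) = -113956262$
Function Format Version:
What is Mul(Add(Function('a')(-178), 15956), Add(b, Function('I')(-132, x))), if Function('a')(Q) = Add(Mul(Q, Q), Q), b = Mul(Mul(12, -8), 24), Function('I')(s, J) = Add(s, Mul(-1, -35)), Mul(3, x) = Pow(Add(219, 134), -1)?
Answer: -113956262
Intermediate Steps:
x = Rational(1, 1059) (x = Mul(Rational(1, 3), Pow(Add(219, 134), -1)) = Mul(Rational(1, 3), Pow(353, -1)) = Mul(Rational(1, 3), Rational(1, 353)) = Rational(1, 1059) ≈ 0.00094429)
Function('I')(s, J) = Add(35, s) (Function('I')(s, J) = Add(s, 35) = Add(35, s))
b = -2304 (b = Mul(-96, 24) = -2304)
Function('a')(Q) = Add(Q, Pow(Q, 2)) (Function('a')(Q) = Add(Pow(Q, 2), Q) = Add(Q, Pow(Q, 2)))
Mul(Add(Function('a')(-178), 15956), Add(b, Function('I')(-132, x))) = Mul(Add(Mul(-178, Add(1, -178)), 15956), Add(-2304, Add(35, -132))) = Mul(Add(Mul(-178, -177), 15956), Add(-2304, -97)) = Mul(Add(31506, 15956), -2401) = Mul(47462, -2401) = -113956262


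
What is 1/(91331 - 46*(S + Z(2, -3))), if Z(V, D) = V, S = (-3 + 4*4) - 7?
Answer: 1/90963 ≈ 1.0993e-5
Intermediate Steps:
S = 6 (S = (-3 + 16) - 7 = 13 - 7 = 6)
1/(91331 - 46*(S + Z(2, -3))) = 1/(91331 - 46*(6 + 2)) = 1/(91331 - 46*8) = 1/(91331 - 368) = 1/90963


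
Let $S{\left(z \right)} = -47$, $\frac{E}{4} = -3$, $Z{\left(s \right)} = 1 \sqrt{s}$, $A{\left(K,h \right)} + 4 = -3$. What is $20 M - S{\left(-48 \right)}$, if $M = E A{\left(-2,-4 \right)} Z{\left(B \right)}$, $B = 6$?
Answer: $47 + 1680 \sqrt{6} \approx 4162.1$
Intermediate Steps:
$A{\left(K,h \right)} = -7$ ($A{\left(K,h \right)} = -4 - 3 = -7$)
$Z{\left(s \right)} = \sqrt{s}$
$E = -12$ ($E = 4 \left(-3\right) = -12$)
$M = 84 \sqrt{6}$ ($M = \left(-12\right) \left(-7\right) \sqrt{6} = 84 \sqrt{6} \approx 205.76$)
$20 M - S{\left(-48 \right)} = 20 \cdot 84 \sqrt{6} - -47 = 1680 \sqrt{6} + 47 = 47 + 1680 \sqrt{6}$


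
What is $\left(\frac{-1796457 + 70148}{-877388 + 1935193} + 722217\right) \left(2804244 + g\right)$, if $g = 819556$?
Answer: $\frac{553689843721029760}{211561} \approx 2.6172 \cdot 10^{12}$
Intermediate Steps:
$\left(\frac{-1796457 + 70148}{-877388 + 1935193} + 722217\right) \left(2804244 + g\right) = \left(\frac{-1796457 + 70148}{-877388 + 1935193} + 722217\right) \left(2804244 + 819556\right) = \left(- \frac{1726309}{1057805} + 722217\right) 3623800 = \frac{763963027376}{1057805} \cdot 3623800 = \frac{553689843721029760}{211561}$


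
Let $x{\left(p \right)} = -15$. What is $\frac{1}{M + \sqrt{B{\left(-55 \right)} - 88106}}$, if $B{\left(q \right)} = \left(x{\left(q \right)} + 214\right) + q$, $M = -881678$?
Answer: $- \frac{62977}{55525441689} - \frac{i \sqrt{87962}}{777356183646} \approx -1.1342 \cdot 10^{-6} - 3.8153 \cdot 10^{-10} i$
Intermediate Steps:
$B{\left(q \right)} = 199 + q$ ($B{\left(q \right)} = \left(-15 + 214\right) + q = 199 + q$)
$\frac{1}{M + \sqrt{B{\left(-55 \right)} - 88106}} = \frac{1}{-881678 + \sqrt{\left(199 - 55\right) - 88106}} = \frac{1}{-881678 + \sqrt{144 - 88106}} = \frac{1}{-881678 + \sqrt{-87962}} = \frac{1}{-881678 + i \sqrt{87962}}$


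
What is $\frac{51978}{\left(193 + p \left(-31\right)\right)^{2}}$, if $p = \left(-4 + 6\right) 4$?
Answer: $\frac{51978}{3025} \approx 17.183$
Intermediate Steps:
$p = 8$ ($p = 2 \cdot 4 = 8$)
$\frac{51978}{\left(193 + p \left(-31\right)\right)^{2}} = \frac{51978}{\left(193 + 8 \left(-31\right)\right)^{2}} = \frac{51978}{\left(193 - 248\right)^{2}} = \frac{51978}{\left(-55\right)^{2}} = \frac{51978}{3025}$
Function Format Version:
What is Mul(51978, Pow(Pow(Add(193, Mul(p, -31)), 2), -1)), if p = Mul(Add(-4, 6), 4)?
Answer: Rational(51978, 3025) ≈ 17.183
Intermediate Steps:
p = 8 (p = Mul(2, 4) = 8)
Mul(51978, Pow(Pow(Add(193, Mul(p, -31)), 2), -1)) = Mul(51978, Pow(Pow(Add(193, Mul(8, -31)), 2), -1)) = Mul(51978, Pow(Pow(Add(193, -248), 2), -1)) = Mul(51978, Pow(Pow(-55, 2), -1)) = Mul(51978, Pow(3025, -1)) = Mul(51978, Rational(1, 3025)) = Rational(51978, 3025)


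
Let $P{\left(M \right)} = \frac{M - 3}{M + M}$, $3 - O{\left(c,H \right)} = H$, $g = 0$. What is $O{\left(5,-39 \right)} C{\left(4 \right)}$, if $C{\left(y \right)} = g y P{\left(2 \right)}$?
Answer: $0$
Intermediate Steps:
$O{\left(c,H \right)} = 3 - H$
$P{\left(M \right)} = \frac{-3 + M}{2 M}$
$C{\left(y \right)} = 0$ ($C{\left(y \right)} = 0 y \frac{-3 + 2}{2 \cdot 2} = 0 \cdot \frac{1}{2} \cdot \frac{1}{2} \left(-1\right) = 0 \left(- \frac{1}{4}\right) = 0$)
$O{\left(5,-39 \right)} C{\left(4 \right)} = \left(3 - -39\right) 0 = \left(3 + 39\right) 0 = 42 \cdot 0 = 0$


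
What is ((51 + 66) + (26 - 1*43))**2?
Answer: 10000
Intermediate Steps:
((51 + 66) + (26 - 1*43))**2 = (117 + (26 - 43))**2 = (117 - 17)**2 = 100**2 = 10000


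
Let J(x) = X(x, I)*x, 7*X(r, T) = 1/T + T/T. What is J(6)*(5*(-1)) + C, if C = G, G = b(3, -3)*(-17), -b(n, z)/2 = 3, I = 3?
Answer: 674/7 ≈ 96.286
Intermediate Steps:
b(n, z) = -6 (b(n, z) = -2*3 = -6)
G = 102 (G = -6*(-17) = 102)
C = 102
X(r, T) = ⅐ + 1/(7*T) (X(r, T) = (1/T + T/T)/7 = (1/T + 1)/7 = (1 + 1/T)/7 = ⅐ + 1/(7*T))
J(x) = 4*x/21 (J(x) = ((⅐)*(1 + 3)/3)*x = ((⅐)*(⅓)*4)*x = 4*x/21)
J(6)*(5*(-1)) + C = ((4/21)*6)*(5*(-1)) + 102 = (8/7)*(-5) + 102 = -40/7 + 102 = 674/7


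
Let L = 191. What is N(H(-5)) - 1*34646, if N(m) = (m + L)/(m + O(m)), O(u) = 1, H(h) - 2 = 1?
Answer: -69195/2 ≈ -34598.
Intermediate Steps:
H(h) = 3 (H(h) = 2 + 1 = 3)
N(m) = (191 + m)/(1 + m) (N(m) = (m + 191)/(m + 1) = (191 + m)/(1 + m))
N(H(-5)) - 1*34646 = (191 + 3)/(1 + 3) - 1*34646 = 194/4 - 34646 = (1/4)*194 - 34646 = 97/2 - 34646 = -69195/2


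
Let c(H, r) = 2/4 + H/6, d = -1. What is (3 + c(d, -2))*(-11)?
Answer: -110/3 ≈ -36.667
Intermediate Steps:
c(H, r) = ½ + H/6 (c(H, r) = 2*(¼) + H*(⅙) = ½ + H/6)
(3 + c(d, -2))*(-11) = (3 + (½ + (⅙)*(-1)))*(-11) = (3 + (½ - ⅙))*(-11) = (3 + ⅓)*(-11) = (10/3)*(-11) = -110/3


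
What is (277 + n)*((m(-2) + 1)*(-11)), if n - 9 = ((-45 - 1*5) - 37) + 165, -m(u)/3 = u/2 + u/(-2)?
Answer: -4004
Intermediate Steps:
m(u) = 0 (m(u) = -3*(u/2 + u/(-2)) = -3*(u*(½) + u*(-½)) = -3*(u/2 - u/2) = -3*0 = 0)
n = 87 (n = 9 + (((-45 - 1*5) - 37) + 165) = 9 + (((-45 - 5) - 37) + 165) = 9 + ((-50 - 37) + 165) = 9 + (-87 + 165) = 9 + 78 = 87)
(277 + n)*((m(-2) + 1)*(-11)) = (277 + 87)*((0 + 1)*(-11)) = 364*(1*(-11)) = 364*(-11) = -4004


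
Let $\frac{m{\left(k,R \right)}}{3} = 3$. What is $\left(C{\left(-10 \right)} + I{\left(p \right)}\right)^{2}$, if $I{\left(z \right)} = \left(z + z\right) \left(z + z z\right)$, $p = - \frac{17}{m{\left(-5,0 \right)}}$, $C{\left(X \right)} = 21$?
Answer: $\frac{114169225}{531441} \approx 214.83$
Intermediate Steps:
$m{\left(k,R \right)} = 9$ ($m{\left(k,R \right)} = 3 \cdot 3 = 9$)
$p = - \frac{17}{9} \approx -1.8889$
$I{\left(z \right)} = 2 z \left(z + z^{2}\right)$
$\left(C{\left(-10 \right)} + I{\left(p \right)}\right)^{2} = \left(21 + 2 \left(- \frac{17}{9}\right)^{2} \left(1 - \frac{17}{9}\right)\right)^{2} = \left(21 + 2 \cdot \frac{289}{81} \left(- \frac{8}{9}\right)\right)^{2} = \left(21 - \frac{4624}{729}\right)^{2} = \left(\frac{10685}{729}\right)^{2} = \frac{114169225}{531441}$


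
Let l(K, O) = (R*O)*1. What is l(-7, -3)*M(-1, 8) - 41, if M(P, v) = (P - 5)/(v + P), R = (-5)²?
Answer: 163/7 ≈ 23.286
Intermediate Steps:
R = 25
l(K, O) = 25*O (l(K, O) = (25*O)*1 = 25*O)
M(P, v) = (-5 + P)/(P + v)
l(-7, -3)*M(-1, 8) - 41 = (25*(-3))*((-5 - 1)/(-1 + 8)) - 41 = -75*(-6)/7 - 41 = -75*(-6/7) - 41 = 450/7 - 41 = 163/7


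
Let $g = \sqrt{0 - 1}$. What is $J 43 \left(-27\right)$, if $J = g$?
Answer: $- 1161 i \approx - 1161.0 i$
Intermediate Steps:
$g = i$ ($g = \sqrt{-1} = i \approx 1.0 i$)
$J = i \approx 1.0 i$
$J 43 \left(-27\right) = i 43 \left(-27\right) = 43 i \left(-27\right) = - 1161 i$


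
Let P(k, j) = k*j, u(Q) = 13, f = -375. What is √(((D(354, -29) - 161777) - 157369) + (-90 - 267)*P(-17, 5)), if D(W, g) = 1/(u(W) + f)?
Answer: I*√37845638606/362 ≈ 537.4*I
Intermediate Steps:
D(W, g) = -1/362 (D(W, g) = 1/(13 - 375) = 1/(-362) = -1/362)
P(k, j) = j*k
√(((D(354, -29) - 161777) - 157369) + (-90 - 267)*P(-17, 5)) = √(((-1/362 - 161777) - 157369) + (-90 - 267)*(5*(-17))) = √((-58563275/362 - 157369) - 357*(-85)) = √(-115530853/362 + 30345) = √(-104545963/362) = I*√37845638606/362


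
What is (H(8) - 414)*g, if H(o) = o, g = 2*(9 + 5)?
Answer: -11368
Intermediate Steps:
g = 28 (g = 2*14 = 28)
(H(8) - 414)*g = (8 - 414)*28 = -406*28 = -11368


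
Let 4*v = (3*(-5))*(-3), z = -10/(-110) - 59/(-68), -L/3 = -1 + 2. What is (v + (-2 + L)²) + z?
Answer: 6958/187 ≈ 37.209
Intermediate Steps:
L = -3 (L = -3*(-1 + 2) = -3*1 = -3)
z = 717/748 (z = -10*(-1/110) - 59*(-1/68) = 1/11 + 59/68 = 717/748 ≈ 0.95856)
v = 45/4 (v = ((3*(-5))*(-3))/4 = (-15*(-3))/4 = (¼)*45 = 45/4 ≈ 11.250)
(v + (-2 + L)²) + z = (45/4 + (-2 - 3)²) + 717/748 = (45/4 + (-5)²) + 717/748 = (45/4 + 25) + 717/748 = 145/4 + 717/748 = 6958/187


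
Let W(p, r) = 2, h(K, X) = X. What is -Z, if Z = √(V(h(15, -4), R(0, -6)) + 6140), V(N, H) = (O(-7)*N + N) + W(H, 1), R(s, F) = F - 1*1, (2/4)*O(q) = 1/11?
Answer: -√742610/11 ≈ -78.341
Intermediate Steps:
O(q) = 2/11
R(s, F) = -1 + F (R(s, F) = F - 1 = -1 + F)
V(N, H) = 2 + 13*N/11 (V(N, H) = (2*N/11 + N) + 2 = 13*N/11 + 2 = 2 + 13*N/11)
Z = √742610/11 (Z = √((2 + (13/11)*(-4)) + 6140) = √((2 - 52/11) + 6140) = √(-30/11 + 6140) = √(67510/11) = √742610/11 ≈ 78.341)
-Z = -√742610/11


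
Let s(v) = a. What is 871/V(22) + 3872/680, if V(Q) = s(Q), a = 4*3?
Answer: 79843/1020 ≈ 78.277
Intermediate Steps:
a = 12
s(v) = 12
V(Q) = 12
871/V(22) + 3872/680 = 871/12 + 3872/680 = 871*(1/12) + 3872*(1/680) = 871/12 + 484/85 = 79843/1020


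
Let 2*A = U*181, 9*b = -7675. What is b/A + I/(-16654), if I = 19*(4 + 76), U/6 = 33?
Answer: -16952335/122082147 ≈ -0.13886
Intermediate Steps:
b = -7675/9 (b = (1/9)*(-7675) = -7675/9 ≈ -852.78)
U = 198 (U = 6*33 = 198)
I = 1520 (I = 19*80 = 1520)
A = 17919 (A = (198*181)/2 = (1/2)*35838 = 17919)
b/A + I/(-16654) = -7675/9/17919 + 1520/(-16654) = -7675/9*1/17919 + 1520*(-1/16654) = -7675/161271 - 760/8327 = -16952335/122082147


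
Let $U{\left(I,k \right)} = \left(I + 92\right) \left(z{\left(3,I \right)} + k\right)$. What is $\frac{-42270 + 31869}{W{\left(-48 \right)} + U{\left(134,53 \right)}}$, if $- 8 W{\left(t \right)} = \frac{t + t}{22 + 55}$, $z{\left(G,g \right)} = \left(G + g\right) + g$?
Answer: $- \frac{266959}{1879420} \approx -0.14204$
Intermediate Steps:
$z{\left(G,g \right)} = G + 2 g$
$W{\left(t \right)} = - \frac{t}{308}$ ($W{\left(t \right)} = - \frac{\left(t + t\right) \frac{1}{22 + 55}}{8} = - \frac{2 t \frac{1}{77}}{8} = - \frac{\frac{2}{77} t}{8} = - \frac{t}{308}$)
$U{\left(I,k \right)} = \left(92 + I\right) \left(3 + k + 2 I\right)$ ($U{\left(I,k \right)} = \left(I + 92\right) \left(\left(3 + 2 I\right) + k\right) = \left(92 + I\right) \left(3 + k + 2 I\right)$)
$\frac{-42270 + 31869}{W{\left(-48 \right)} + U{\left(134,53 \right)}} = \frac{-42270 + 31869}{\left(- \frac{1}{308}\right) \left(-48\right) + \left(276 + 2 \cdot 134^{2} + 92 \cdot 53 + 187 \cdot 134 + 134 \cdot 53\right)} = - \frac{10401}{\frac{12}{77} + \left(276 + 2 \cdot 17956 + 4876 + 25058 + 7102\right)} = - \frac{10401}{\frac{12}{77} + \left(276 + 35912 + 4876 + 25058 + 7102\right)} = - \frac{10401}{\frac{12}{77} + 73224} = - \frac{10401}{\frac{5638260}{77}} = \left(-10401\right) \frac{77}{5638260} = - \frac{266959}{1879420}$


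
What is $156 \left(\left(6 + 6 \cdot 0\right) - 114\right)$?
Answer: $-16848$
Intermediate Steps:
$156 \left(\left(6 + 6 \cdot 0\right) - 114\right) = 156 \left(\left(6 + 0\right) - 114\right) = 156 \left(6 - 114\right) = 156 \left(-108\right) = -16848$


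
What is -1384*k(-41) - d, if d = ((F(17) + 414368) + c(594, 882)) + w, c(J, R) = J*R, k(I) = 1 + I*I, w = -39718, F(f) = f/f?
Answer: -3226447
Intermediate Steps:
F(f) = 1
k(I) = 1 + I²
d = 898559 (d = ((1 + 414368) + 594*882) - 39718 = (414369 + 523908) - 39718 = 938277 - 39718 = 898559)
-1384*k(-41) - d = -1384*(1 + (-41)²) - 1*898559 = -1384*(1 + 1681) - 898559 = -1384*1682 - 898559 = -2327888 - 898559 = -3226447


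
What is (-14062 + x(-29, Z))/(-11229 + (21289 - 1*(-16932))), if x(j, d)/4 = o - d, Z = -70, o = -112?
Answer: -7115/13496 ≈ -0.52719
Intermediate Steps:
x(j, d) = -448 - 4*d (x(j, d) = 4*(-112 - d) = -448 - 4*d)
(-14062 + x(-29, Z))/(-11229 + (21289 - 1*(-16932))) = (-14062 + (-448 - 4*(-70)))/(-11229 + (21289 - 1*(-16932))) = (-14062 + (-448 + 280))/(-11229 + (21289 + 16932)) = (-14062 - 168)/(-11229 + 38221) = -14230/26992 = -14230*1/26992 = -7115/13496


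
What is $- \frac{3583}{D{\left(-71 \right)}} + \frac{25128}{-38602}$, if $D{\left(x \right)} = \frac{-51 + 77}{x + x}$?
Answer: $\frac{4909875961}{250913} \approx 19568.0$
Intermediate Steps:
$D{\left(x \right)} = \frac{13}{x}$ ($D{\left(x \right)} = \frac{26}{2 x} = 26 \frac{1}{2 x} = \frac{13}{x}$)
$- \frac{3583}{D{\left(-71 \right)}} + \frac{25128}{-38602} = - \frac{3583}{13 \frac{1}{-71}} + \frac{25128}{-38602} = - \frac{3583}{13 \left(- \frac{1}{71}\right)} + 25128 \left(- \frac{1}{38602}\right) = - \frac{3583}{- \frac{13}{71}} - \frac{12564}{19301} = \left(-3583\right) \left(- \frac{71}{13}\right) - \frac{12564}{19301} = \frac{254393}{13} - \frac{12564}{19301} = \frac{4909875961}{250913}$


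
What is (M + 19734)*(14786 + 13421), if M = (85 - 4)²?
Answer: 741703065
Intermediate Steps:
M = 6561 (M = 81² = 6561)
(M + 19734)*(14786 + 13421) = (6561 + 19734)*(14786 + 13421) = 26295*28207 = 741703065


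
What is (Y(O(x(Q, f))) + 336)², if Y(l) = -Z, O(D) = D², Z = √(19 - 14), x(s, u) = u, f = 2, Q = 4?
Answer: (336 - √5)² ≈ 1.1140e+5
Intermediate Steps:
Z = √5 ≈ 2.2361
Y(l) = -√5
(Y(O(x(Q, f))) + 336)² = (-√5 + 336)² = (336 - √5)²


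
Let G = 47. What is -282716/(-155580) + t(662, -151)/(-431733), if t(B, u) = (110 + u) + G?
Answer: 10171407779/5597418345 ≈ 1.8172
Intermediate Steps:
t(B, u) = 157 + u (t(B, u) = (110 + u) + 47 = 157 + u)
-282716/(-155580) + t(662, -151)/(-431733) = -282716/(-155580) + (157 - 151)/(-431733) = -282716*(-1/155580) + 6*(-1/431733) = 70679/38895 - 2/143911 = 10171407779/5597418345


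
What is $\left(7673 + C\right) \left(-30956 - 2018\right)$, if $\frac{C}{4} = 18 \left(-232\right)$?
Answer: $297788194$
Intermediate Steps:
$C = -16704$ ($C = 4 \cdot 18 \left(-232\right) = 4 \left(-4176\right) = -16704$)
$\left(7673 + C\right) \left(-30956 - 2018\right) = \left(7673 - 16704\right) \left(-30956 - 2018\right) = \left(-9031\right) \left(-32974\right) = 297788194$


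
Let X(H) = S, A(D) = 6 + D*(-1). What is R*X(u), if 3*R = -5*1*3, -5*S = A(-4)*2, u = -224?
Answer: 20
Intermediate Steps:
A(D) = 6 - D
S = -4 (S = -(6 - 1*(-4))*2/5 = -(6 + 4)*2/5 = -2*2 = -⅕*20 = -4)
X(H) = -4
R = -5 (R = (-5*1*3)/3 = (-5*3)/3 = (⅓)*(-15) = -5)
R*X(u) = -5*(-4) = 20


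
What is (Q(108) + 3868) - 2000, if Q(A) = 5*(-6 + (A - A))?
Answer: 1838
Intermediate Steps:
Q(A) = -30 (Q(A) = 5*(-6 + 0) = 5*(-6) = -30)
(Q(108) + 3868) - 2000 = (-30 + 3868) - 2000 = 3838 - 2000 = 1838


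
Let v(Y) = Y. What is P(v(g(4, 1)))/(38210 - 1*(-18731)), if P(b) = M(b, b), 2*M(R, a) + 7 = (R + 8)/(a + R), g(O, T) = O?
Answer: -11/227764 ≈ -4.8296e-5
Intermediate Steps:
M(R, a) = -7/2 + (8 + R)/(2*(R + a)) (M(R, a) = -7/2 + ((R + 8)/(a + R))/2 = -7/2 + ((8 + R)/(R + a))/2 = -7/2 + (8 + R)/(2*(R + a)))
P(b) = (4 - 13*b/2)/(2*b) (P(b) = (4 - 3*b - 7*b/2)/(b + b) = (4 - 13*b/2)/((2*b)) = (1/(2*b))*(4 - 13*b/2) = (4 - 13*b/2)/(2*b))
P(v(g(4, 1)))/(38210 - 1*(-18731)) = (-13/4 + 2/4)/(38210 - 1*(-18731)) = (-13/4 + 2*(¼))/(38210 + 18731) = (-13/4 + ½)/56941 = -11/4*1/56941 = -11/227764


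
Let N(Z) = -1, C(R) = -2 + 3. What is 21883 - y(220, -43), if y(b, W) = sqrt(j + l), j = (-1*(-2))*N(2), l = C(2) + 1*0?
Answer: 21883 - I ≈ 21883.0 - 1.0*I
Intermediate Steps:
C(R) = 1
l = 1 (l = 1 + 1*0 = 1 + 0 = 1)
j = -2 (j = -1*(-2)*(-1) = 2*(-1) = -2)
y(b, W) = I (y(b, W) = sqrt(-2 + 1) = sqrt(-1) = I)
21883 - y(220, -43) = 21883 - I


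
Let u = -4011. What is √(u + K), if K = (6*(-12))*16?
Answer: I*√5163 ≈ 71.854*I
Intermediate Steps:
K = -1152 (K = -72*16 = -1152)
√(u + K) = √(-4011 - 1152) = √(-5163) = I*√5163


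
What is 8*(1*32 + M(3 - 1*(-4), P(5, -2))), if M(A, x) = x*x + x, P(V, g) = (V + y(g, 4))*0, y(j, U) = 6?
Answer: 256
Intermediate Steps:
P(V, g) = 0 (P(V, g) = (V + 6)*0 = (6 + V)*0 = 0)
M(A, x) = x + x**2 (M(A, x) = x**2 + x = x + x**2)
8*(1*32 + M(3 - 1*(-4), P(5, -2))) = 8*(1*32 + 0*(1 + 0)) = 8*(32 + 0*1) = 8*(32 + 0) = 8*32 = 256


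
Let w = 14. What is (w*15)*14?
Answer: 2940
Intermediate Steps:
(w*15)*14 = (14*15)*14 = 210*14 = 2940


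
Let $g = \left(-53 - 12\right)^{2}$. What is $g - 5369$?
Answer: $-1144$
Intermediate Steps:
$g = 4225$ ($g = \left(-65\right)^{2} = 4225$)
$g - 5369 = 4225 - 5369 = -1144$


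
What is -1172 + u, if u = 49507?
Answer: 48335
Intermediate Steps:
-1172 + u = -1172 + 49507 = 48335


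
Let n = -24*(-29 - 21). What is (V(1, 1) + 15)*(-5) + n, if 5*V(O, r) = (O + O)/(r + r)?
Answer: 1124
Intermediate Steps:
V(O, r) = O/(5*r) (V(O, r) = ((O + O)/(r + r))/5 = ((2*O)/((2*r)))/5 = ((2*O)*(1/(2*r)))/5 = (O/r)/5 = O/(5*r))
n = 1200 (n = -24*(-50) = 1200)
(V(1, 1) + 15)*(-5) + n = ((⅕)*1/1 + 15)*(-5) + 1200 = ((⅕)*1*1 + 15)*(-5) + 1200 = (⅕ + 15)*(-5) + 1200 = (76/5)*(-5) + 1200 = -76 + 1200 = 1124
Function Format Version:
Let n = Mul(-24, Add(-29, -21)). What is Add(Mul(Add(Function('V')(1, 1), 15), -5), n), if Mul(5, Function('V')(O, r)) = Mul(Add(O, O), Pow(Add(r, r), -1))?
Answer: 1124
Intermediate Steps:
Function('V')(O, r) = Mul(Rational(1, 5), O, Pow(r, -1)) (Function('V')(O, r) = Mul(Rational(1, 5), Mul(Add(O, O), Pow(Add(r, r), -1))) = Mul(Rational(1, 5), Mul(Mul(2, O), Pow(Mul(2, r), -1))) = Mul(Rational(1, 5), Mul(Mul(2, O), Mul(Rational(1, 2), Pow(r, -1)))) = Mul(Rational(1, 5), Mul(O, Pow(r, -1))) = Mul(Rational(1, 5), O, Pow(r, -1)))
n = 1200 (n = Mul(-24, -50) = 1200)
Add(Mul(Add(Function('V')(1, 1), 15), -5), n) = Add(Mul(Add(Mul(Rational(1, 5), 1, Pow(1, -1)), 15), -5), 1200) = Add(Mul(Add(Mul(Rational(1, 5), 1, 1), 15), -5), 1200) = Add(Mul(Add(Rational(1, 5), 15), -5), 1200) = Add(Mul(Rational(76, 5), -5), 1200) = Add(-76, 1200) = 1124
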